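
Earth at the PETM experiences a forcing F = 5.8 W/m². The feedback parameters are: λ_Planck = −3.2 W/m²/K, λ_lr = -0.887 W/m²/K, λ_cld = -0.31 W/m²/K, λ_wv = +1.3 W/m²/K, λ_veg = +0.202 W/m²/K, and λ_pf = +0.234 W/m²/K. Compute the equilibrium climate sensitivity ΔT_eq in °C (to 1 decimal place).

2.2 °C

Net feedback parameter λ = (−3.2) + (-0.887) + (-0.31) + (+1.3) + (+0.202) + (+0.234) = -2.661 W/m²/K.
ΔT = −F/λ = −5.8/(-2.661) = 2.2 °C.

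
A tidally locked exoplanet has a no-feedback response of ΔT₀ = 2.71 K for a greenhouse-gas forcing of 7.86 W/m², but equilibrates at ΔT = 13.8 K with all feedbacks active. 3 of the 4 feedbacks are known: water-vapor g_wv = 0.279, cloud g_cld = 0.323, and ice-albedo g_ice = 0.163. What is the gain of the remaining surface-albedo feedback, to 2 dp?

0.04

Amplification A = ΔT/ΔT₀ = 13.8/2.71 = 5.092.
Total gain g = 1 − 1/A = 1 − 1/5.092 = 0.8036.
Known gains sum to 0.279 + 0.323 + 0.163 = 0.765.
g_alb = 0.8036 − 0.765 = 0.04.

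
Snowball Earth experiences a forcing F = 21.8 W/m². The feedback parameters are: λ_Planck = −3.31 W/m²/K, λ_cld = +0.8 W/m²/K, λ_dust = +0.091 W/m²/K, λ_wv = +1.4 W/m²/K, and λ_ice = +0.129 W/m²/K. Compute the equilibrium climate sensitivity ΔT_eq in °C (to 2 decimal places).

Net feedback parameter λ = (−3.31) + (+0.8) + (+0.091) + (+1.4) + (+0.129) = -0.89 W/m²/K.
ΔT = −F/λ = −21.8/(-0.89) = 24.49 °C.

24.49 °C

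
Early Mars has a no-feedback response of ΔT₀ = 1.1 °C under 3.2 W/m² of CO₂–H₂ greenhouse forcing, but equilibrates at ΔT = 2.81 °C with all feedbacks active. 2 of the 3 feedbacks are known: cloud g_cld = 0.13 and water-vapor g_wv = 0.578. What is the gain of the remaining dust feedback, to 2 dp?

-0.10

Amplification A = ΔT/ΔT₀ = 2.81/1.1 = 2.555.
Total gain g = 1 − 1/A = 1 − 1/2.555 = 0.6086.
Known gains sum to 0.13 + 0.578 = 0.708.
g_dust = 0.6086 − 0.708 = -0.10.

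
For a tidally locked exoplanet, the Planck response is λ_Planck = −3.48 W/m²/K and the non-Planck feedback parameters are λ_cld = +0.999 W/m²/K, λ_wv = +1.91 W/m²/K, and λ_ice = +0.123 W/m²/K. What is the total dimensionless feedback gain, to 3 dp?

0.871

Convert to gains: g_cld = 0.999/3.48 = 0.2871; g_wv = 1.91/3.48 = 0.5489; g_ice = 0.123/3.48 = 0.03534.
Total gain g = 0.87134.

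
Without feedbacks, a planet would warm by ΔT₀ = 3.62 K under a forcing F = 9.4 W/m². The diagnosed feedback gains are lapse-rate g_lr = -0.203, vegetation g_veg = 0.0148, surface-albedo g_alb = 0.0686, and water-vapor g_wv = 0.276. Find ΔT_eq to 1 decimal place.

4.3 K

Total gain g = -0.203 + 0.0148 + 0.0686 + 0.276 = 0.1564.
Amplification A = 1/(1 − 0.1564) = 1.185.
ΔT = 3.62 × 1.185 = 4.3 K.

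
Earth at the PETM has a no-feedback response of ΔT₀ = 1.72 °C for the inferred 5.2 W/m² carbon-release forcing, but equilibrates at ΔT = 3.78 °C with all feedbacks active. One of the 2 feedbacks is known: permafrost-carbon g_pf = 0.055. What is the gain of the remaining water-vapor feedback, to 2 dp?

Amplification A = ΔT/ΔT₀ = 3.78/1.72 = 2.198.
Total gain g = 1 − 1/A = 1 − 1/2.198 = 0.545.
The known gain is 0.055.
g_wv = 0.545 − 0.055 = 0.49.

0.49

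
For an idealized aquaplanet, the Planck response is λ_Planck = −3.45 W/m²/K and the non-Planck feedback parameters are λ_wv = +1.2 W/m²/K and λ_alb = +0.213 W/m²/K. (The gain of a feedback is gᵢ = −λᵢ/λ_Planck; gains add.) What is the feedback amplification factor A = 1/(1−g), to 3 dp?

Convert to gains: g_wv = 1.2/3.45 = 0.3478; g_alb = 0.213/3.45 = 0.06174.
Total gain g = 0.40954.
A = 1/(1 − 0.40954) = 1.694.

1.694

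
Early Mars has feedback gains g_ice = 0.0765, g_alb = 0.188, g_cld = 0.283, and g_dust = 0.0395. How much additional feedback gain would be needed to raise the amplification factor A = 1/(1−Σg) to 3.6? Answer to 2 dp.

0.14

Current total gain = 0.587.
Target gain for A = 3.6: g* = 1 − 1/3.6 = 0.7222.
Additional gain needed = 0.7222 − 0.587 = 0.14.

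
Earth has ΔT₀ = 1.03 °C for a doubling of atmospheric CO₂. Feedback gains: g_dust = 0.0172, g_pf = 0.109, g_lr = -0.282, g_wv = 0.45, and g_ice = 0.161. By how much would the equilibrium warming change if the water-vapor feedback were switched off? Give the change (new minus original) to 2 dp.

-0.86 °C

Original: g = 0.4552, ΔT = 1.03/(1−0.4552) = 1.8906 °C.
Without water-vapor: g' = 0.0052, ΔT' = 1.03/(1−0.0052) = 1.0354 °C.
Change = 1.0354 − 1.8906 = -0.86 °C.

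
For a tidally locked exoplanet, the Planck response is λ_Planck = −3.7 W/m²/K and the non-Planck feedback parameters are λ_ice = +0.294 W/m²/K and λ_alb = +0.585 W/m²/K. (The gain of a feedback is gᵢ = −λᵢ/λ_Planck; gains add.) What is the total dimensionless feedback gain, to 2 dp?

0.24

Convert to gains: g_ice = 0.294/3.7 = 0.07946; g_alb = 0.585/3.7 = 0.1581.
Total gain g = 0.23756.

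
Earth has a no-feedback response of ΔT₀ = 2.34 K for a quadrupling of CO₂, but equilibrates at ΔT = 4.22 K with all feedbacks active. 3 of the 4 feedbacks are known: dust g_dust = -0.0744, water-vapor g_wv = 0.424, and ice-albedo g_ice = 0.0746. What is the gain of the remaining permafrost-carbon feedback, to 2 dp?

0.02

Amplification A = ΔT/ΔT₀ = 4.22/2.34 = 1.803.
Total gain g = 1 − 1/A = 1 − 1/1.803 = 0.4454.
Known gains sum to -0.0744 + 0.424 + 0.0746 = 0.4242.
g_pf = 0.4454 − 0.4242 = 0.02.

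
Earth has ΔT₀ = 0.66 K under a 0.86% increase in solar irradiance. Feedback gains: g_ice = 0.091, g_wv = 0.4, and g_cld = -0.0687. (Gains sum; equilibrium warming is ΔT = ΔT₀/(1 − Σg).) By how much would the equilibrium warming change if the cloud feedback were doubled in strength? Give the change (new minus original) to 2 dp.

Original: g = 0.4223, ΔT = 0.66/(1−0.4223) = 1.1425 K.
With doubled cloud: g' = 0.3536, ΔT' = 0.66/(1−0.3536) = 1.0210 K.
Change = 1.0210 − 1.1425 = -0.12 K.

-0.12 K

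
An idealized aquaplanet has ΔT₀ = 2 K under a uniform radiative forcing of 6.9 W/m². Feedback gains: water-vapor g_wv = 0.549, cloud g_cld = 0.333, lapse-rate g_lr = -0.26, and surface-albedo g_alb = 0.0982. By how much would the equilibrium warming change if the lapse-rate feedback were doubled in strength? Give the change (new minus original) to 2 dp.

-3.44 K

Original: g = 0.7202, ΔT = 2/(1−0.7202) = 7.1480 K.
With doubled lapse-rate: g' = 0.4602, ΔT' = 2/(1−0.4602) = 3.7051 K.
Change = 3.7051 − 7.1480 = -3.44 K.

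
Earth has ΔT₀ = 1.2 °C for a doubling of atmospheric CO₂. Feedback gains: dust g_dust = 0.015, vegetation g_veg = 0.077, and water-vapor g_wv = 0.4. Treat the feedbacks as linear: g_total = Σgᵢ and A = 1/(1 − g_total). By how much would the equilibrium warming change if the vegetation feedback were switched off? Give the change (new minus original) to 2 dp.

Original: g = 0.492, ΔT = 1.2/(1−0.492) = 2.3622 °C.
Without vegetation: g' = 0.415, ΔT' = 1.2/(1−0.415) = 2.0513 °C.
Change = 2.0513 − 2.3622 = -0.31 °C.

-0.31 °C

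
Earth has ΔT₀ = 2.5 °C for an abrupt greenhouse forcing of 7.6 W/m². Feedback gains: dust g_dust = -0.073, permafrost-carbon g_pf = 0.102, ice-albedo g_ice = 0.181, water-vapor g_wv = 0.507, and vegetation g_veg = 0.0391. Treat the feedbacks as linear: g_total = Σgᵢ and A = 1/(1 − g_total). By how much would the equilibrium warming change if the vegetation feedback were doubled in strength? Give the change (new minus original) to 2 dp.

1.96 °C

Original: g = 0.7561, ΔT = 2.5/(1−0.7561) = 10.2501 °C.
With doubled vegetation: g' = 0.7952, ΔT' = 2.5/(1−0.7952) = 12.2070 °C.
Change = 12.2070 − 10.2501 = 1.96 °C.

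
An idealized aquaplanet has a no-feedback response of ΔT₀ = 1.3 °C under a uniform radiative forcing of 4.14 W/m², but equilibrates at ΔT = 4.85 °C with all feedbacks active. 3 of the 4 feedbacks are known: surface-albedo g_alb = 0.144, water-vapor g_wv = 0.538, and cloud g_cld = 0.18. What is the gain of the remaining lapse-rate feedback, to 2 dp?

-0.13

Amplification A = ΔT/ΔT₀ = 4.85/1.3 = 3.731.
Total gain g = 1 − 1/A = 1 − 1/3.731 = 0.732.
Known gains sum to 0.144 + 0.538 + 0.18 = 0.862.
g_lr = 0.732 − 0.862 = -0.13.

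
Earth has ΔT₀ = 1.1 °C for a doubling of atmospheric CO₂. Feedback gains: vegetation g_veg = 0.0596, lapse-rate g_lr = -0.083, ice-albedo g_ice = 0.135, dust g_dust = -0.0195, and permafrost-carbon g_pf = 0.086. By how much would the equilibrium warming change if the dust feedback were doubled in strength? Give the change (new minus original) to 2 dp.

Original: g = 0.1781, ΔT = 1.1/(1−0.1781) = 1.3384 °C.
With doubled dust: g' = 0.1586, ΔT' = 1.1/(1−0.1586) = 1.3073 °C.
Change = 1.3073 − 1.3384 = -0.03 °C.

-0.03 °C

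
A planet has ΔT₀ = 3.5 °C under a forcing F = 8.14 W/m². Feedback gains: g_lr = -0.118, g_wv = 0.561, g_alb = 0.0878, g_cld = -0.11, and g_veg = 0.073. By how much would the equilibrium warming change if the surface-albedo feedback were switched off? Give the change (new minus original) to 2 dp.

-1.02 °C

Original: g = 0.4938, ΔT = 3.5/(1−0.4938) = 6.9143 °C.
Without surface-albedo: g' = 0.406, ΔT' = 3.5/(1−0.406) = 5.8923 °C.
Change = 5.8923 − 6.9143 = -1.02 °C.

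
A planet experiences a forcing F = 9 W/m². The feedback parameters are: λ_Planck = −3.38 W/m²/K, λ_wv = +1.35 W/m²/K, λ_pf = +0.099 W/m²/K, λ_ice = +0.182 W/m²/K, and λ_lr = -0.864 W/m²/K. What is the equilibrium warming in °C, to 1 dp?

3.4 °C

Net feedback parameter λ = (−3.38) + (+1.35) + (+0.099) + (+0.182) + (-0.864) = -2.613 W/m²/K.
ΔT = −F/λ = −9/(-2.613) = 3.4 °C.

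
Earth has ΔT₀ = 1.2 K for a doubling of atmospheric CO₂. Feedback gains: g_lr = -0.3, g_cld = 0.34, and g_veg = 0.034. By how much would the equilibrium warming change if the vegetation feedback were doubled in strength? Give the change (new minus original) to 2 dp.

Original: g = 0.074, ΔT = 1.2/(1−0.074) = 1.2959 K.
With doubled vegetation: g' = 0.108, ΔT' = 1.2/(1−0.108) = 1.3453 K.
Change = 1.3453 − 1.2959 = 0.05 K.

0.05 K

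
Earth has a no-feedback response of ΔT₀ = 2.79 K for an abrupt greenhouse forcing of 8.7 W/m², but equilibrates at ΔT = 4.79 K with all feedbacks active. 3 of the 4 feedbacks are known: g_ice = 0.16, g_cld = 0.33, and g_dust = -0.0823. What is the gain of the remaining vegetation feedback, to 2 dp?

0.01

Amplification A = ΔT/ΔT₀ = 4.79/2.79 = 1.717.
Total gain g = 1 − 1/A = 1 − 1/1.717 = 0.4176.
Known gains sum to 0.16 + 0.33 − 0.0823 = 0.4077.
g_veg = 0.4176 − 0.4077 = 0.01.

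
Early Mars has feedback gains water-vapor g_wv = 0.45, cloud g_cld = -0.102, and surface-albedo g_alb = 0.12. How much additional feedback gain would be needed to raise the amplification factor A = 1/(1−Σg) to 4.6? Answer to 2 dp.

Current total gain = 0.468.
Target gain for A = 4.6: g* = 1 − 1/4.6 = 0.7826.
Additional gain needed = 0.7826 − 0.468 = 0.31.

0.31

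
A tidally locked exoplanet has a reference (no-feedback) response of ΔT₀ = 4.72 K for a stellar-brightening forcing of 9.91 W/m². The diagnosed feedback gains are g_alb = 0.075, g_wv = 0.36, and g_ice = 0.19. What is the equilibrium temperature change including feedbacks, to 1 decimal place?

12.6 K

Total gain g = 0.075 + 0.36 + 0.19 = 0.625.
Amplification A = 1/(1 − 0.625) = 2.667.
ΔT = 4.72 × 2.667 = 12.6 K.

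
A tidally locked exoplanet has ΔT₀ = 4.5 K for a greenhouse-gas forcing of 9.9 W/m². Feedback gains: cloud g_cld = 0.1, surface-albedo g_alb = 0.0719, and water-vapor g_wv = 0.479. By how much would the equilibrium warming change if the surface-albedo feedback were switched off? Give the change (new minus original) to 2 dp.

Original: g = 0.6509, ΔT = 4.5/(1−0.6509) = 12.8903 K.
Without surface-albedo: g' = 0.579, ΔT' = 4.5/(1−0.579) = 10.6888 K.
Change = 10.6888 − 12.8903 = -2.20 K.

-2.20 K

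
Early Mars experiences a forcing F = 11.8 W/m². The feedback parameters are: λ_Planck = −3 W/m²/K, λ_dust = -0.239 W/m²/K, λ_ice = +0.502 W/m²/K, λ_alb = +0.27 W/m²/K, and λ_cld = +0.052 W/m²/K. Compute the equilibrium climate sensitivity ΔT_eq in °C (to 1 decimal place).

Net feedback parameter λ = (−3) + (-0.239) + (+0.502) + (+0.27) + (+0.052) = -2.415 W/m²/K.
ΔT = −F/λ = −11.8/(-2.415) = 4.9 °C.

4.9 °C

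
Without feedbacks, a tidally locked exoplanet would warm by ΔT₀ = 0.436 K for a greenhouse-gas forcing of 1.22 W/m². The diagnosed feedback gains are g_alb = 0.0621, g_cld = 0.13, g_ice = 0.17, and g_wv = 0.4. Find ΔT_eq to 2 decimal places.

1.83 K

Total gain g = 0.0621 + 0.13 + 0.17 + 0.4 = 0.7621.
Amplification A = 1/(1 − 0.7621) = 4.203.
ΔT = 0.436 × 4.203 = 1.83 K.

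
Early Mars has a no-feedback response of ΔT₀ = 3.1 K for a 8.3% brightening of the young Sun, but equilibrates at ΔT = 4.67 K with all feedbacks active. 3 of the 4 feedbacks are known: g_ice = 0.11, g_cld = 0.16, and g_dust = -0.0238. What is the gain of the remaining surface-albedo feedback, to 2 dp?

0.09

Amplification A = ΔT/ΔT₀ = 4.67/3.1 = 1.506.
Total gain g = 1 − 1/A = 1 − 1/1.506 = 0.336.
Known gains sum to 0.11 + 0.16 − 0.0238 = 0.2462.
g_alb = 0.336 − 0.2462 = 0.09.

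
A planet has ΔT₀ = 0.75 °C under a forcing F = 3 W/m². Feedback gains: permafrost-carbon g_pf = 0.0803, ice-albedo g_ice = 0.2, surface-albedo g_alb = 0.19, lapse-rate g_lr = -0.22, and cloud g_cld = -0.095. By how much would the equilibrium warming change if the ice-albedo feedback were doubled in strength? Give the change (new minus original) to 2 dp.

0.28 °C

Original: g = 0.1553, ΔT = 0.75/(1−0.1553) = 0.8879 °C.
With doubled ice-albedo: g' = 0.3553, ΔT' = 0.75/(1−0.3553) = 1.1633 °C.
Change = 1.1633 − 0.8879 = 0.28 °C.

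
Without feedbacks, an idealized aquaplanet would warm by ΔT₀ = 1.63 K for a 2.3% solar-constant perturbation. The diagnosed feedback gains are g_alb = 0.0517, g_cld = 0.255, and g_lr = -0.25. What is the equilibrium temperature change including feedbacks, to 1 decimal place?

1.7 K

Total gain g = 0.0517 + 0.255 − 0.25 = 0.0567.
Amplification A = 1/(1 − 0.0567) = 1.06.
ΔT = 1.63 × 1.06 = 1.7 K.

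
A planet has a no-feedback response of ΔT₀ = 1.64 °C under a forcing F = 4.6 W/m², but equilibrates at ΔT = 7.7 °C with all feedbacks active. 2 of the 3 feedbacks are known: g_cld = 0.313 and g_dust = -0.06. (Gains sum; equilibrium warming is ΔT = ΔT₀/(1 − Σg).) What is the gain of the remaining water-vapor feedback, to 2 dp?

0.53

Amplification A = ΔT/ΔT₀ = 7.7/1.64 = 4.695.
Total gain g = 1 − 1/A = 1 − 1/4.695 = 0.787.
Known gains sum to 0.313 − 0.06 = 0.253.
g_wv = 0.787 − 0.253 = 0.53.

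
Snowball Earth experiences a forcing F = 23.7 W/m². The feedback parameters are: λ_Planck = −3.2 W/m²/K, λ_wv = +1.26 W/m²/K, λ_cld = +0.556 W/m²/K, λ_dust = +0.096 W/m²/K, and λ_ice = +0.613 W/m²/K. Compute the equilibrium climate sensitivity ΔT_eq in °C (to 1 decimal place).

35.1 °C

Net feedback parameter λ = (−3.2) + (+1.26) + (+0.556) + (+0.096) + (+0.613) = -0.675 W/m²/K.
ΔT = −F/λ = −23.7/(-0.675) = 35.1 °C.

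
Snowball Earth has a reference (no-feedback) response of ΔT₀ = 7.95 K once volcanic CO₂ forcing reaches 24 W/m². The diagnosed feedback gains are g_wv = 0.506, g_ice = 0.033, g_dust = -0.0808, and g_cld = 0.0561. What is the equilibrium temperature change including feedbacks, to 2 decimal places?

Total gain g = 0.506 + 0.033 − 0.0808 + 0.0561 = 0.5143.
Amplification A = 1/(1 − 0.5143) = 2.059.
ΔT = 7.95 × 2.059 = 16.37 K.

16.37 K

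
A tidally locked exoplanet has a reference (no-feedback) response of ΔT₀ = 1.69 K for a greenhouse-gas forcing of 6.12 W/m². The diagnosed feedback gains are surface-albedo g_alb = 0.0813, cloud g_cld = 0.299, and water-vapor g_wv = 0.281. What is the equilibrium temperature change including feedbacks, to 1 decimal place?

5.0 K

Total gain g = 0.0813 + 0.299 + 0.281 = 0.6613.
Amplification A = 1/(1 − 0.6613) = 2.952.
ΔT = 1.69 × 2.952 = 5.0 K.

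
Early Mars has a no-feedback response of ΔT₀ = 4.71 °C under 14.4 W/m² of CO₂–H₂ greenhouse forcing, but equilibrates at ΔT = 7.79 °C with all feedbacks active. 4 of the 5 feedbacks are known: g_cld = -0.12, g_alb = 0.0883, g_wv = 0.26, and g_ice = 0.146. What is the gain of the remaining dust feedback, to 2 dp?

0.02

Amplification A = ΔT/ΔT₀ = 7.79/4.71 = 1.654.
Total gain g = 1 − 1/A = 1 − 1/1.654 = 0.3954.
Known gains sum to -0.12 + 0.0883 + 0.26 + 0.146 = 0.3743.
g_dust = 0.3954 − 0.3743 = 0.02.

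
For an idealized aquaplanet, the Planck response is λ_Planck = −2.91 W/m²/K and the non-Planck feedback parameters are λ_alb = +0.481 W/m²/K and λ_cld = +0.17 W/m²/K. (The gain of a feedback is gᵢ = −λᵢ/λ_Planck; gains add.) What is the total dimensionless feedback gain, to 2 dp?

Convert to gains: g_alb = 0.481/2.91 = 0.1653; g_cld = 0.17/2.91 = 0.05842.
Total gain g = 0.22372.

0.22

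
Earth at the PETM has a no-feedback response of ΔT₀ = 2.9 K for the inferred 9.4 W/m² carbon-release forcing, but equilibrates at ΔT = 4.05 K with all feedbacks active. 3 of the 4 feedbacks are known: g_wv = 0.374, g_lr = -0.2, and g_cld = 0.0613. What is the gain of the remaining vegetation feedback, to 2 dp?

0.05

Amplification A = ΔT/ΔT₀ = 4.05/2.9 = 1.397.
Total gain g = 1 − 1/A = 1 − 1/1.397 = 0.2842.
Known gains sum to 0.374 − 0.2 + 0.0613 = 0.2353.
g_veg = 0.2842 − 0.2353 = 0.05.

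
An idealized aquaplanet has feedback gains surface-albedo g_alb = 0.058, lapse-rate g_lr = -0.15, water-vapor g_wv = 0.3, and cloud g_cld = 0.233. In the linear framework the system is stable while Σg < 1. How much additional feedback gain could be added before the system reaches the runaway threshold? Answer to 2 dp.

0.56

Current total gain = 0.058 − 0.15 + 0.3 + 0.233 = 0.441.
Margin to runaway = 1 − 0.441 = 0.56.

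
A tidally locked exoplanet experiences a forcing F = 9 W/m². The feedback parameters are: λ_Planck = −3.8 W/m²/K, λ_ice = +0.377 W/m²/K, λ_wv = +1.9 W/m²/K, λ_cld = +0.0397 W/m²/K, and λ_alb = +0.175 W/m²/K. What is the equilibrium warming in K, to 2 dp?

6.88 K

Net feedback parameter λ = (−3.8) + (+0.377) + (+1.9) + (+0.0397) + (+0.175) = -1.3083 W/m²/K.
ΔT = −F/λ = −9/(-1.3083) = 6.88 K.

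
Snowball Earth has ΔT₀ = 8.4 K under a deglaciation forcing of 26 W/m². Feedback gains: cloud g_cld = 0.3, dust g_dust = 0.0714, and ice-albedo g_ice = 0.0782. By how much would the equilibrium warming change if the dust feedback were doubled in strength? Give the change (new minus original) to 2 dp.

Original: g = 0.4496, ΔT = 8.4/(1−0.4496) = 15.2616 K.
With doubled dust: g' = 0.521, ΔT' = 8.4/(1−0.521) = 17.5365 K.
Change = 17.5365 − 15.2616 = 2.27 K.

2.27 K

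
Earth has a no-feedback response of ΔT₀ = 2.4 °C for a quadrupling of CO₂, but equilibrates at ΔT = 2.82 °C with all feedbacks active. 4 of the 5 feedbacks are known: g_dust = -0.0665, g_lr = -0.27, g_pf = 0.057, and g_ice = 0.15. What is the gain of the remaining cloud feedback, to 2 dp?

0.28

Amplification A = ΔT/ΔT₀ = 2.82/2.4 = 1.175.
Total gain g = 1 − 1/A = 1 − 1/1.175 = 0.1489.
Known gains sum to -0.0665 − 0.27 + 0.057 + 0.15 = -0.1295.
g_cld = 0.1489 + 0.1295 = 0.28.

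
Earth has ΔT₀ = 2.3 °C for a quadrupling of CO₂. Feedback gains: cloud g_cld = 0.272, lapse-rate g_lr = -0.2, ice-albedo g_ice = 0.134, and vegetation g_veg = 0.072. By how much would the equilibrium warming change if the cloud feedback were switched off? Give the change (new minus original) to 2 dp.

-0.87 °C

Original: g = 0.278, ΔT = 2.3/(1−0.278) = 3.1856 °C.
Without cloud: g' = 0.006, ΔT' = 2.3/(1−0.006) = 2.3139 °C.
Change = 2.3139 − 3.1856 = -0.87 °C.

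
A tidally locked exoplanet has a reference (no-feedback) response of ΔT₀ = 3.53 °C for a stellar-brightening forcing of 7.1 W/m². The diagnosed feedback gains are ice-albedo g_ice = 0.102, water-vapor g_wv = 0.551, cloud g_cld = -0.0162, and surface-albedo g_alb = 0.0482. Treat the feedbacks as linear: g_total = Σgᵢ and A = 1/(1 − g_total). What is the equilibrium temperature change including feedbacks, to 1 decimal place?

11.2 °C

Total gain g = 0.102 + 0.551 − 0.0162 + 0.0482 = 0.685.
Amplification A = 1/(1 − 0.685) = 3.175.
ΔT = 3.53 × 3.175 = 11.2 °C.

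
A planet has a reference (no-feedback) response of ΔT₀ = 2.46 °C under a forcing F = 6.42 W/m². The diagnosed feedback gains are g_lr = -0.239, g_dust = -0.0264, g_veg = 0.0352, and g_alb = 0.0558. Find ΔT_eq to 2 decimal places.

2.09 °C

Total gain g = -0.239 − 0.0264 + 0.0352 + 0.0558 = -0.1744.
Amplification A = 1/(1 + 0.1744) = 0.8515.
ΔT = 2.46 × 0.8515 = 2.09 °C.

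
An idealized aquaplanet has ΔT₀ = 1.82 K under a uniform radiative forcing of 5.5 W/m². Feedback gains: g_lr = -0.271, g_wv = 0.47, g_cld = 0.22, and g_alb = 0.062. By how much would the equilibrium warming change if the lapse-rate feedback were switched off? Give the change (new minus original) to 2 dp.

Original: g = 0.481, ΔT = 1.82/(1−0.481) = 3.5067 K.
Without lapse-rate: g' = 0.752, ΔT' = 1.82/(1−0.752) = 7.3387 K.
Change = 7.3387 − 3.5067 = 3.83 K.

3.83 K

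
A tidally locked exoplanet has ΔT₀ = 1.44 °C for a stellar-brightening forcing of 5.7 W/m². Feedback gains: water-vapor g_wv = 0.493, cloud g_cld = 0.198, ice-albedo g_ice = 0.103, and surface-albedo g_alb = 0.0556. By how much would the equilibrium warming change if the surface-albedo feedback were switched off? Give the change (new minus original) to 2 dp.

Original: g = 0.8496, ΔT = 1.44/(1−0.8496) = 9.5745 °C.
Without surface-albedo: g' = 0.794, ΔT' = 1.44/(1−0.794) = 6.9903 °C.
Change = 6.9903 − 9.5745 = -2.58 °C.

-2.58 °C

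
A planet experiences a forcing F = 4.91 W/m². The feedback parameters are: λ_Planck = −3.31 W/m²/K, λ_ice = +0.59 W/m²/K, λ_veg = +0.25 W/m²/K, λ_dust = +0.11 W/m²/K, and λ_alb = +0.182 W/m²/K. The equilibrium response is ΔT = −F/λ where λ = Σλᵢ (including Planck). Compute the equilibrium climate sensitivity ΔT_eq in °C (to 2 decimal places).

Net feedback parameter λ = (−3.31) + (+0.59) + (+0.25) + (+0.11) + (+0.182) = -2.178 W/m²/K.
ΔT = −F/λ = −4.91/(-2.178) = 2.25 °C.

2.25 °C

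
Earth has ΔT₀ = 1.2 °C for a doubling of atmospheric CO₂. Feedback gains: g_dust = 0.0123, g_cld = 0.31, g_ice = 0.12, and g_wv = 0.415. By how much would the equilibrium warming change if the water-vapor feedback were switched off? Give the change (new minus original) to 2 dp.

Original: g = 0.8573, ΔT = 1.2/(1−0.8573) = 8.4093 °C.
Without water-vapor: g' = 0.4423, ΔT' = 1.2/(1−0.4423) = 2.1517 °C.
Change = 2.1517 − 8.4093 = -6.26 °C.

-6.26 °C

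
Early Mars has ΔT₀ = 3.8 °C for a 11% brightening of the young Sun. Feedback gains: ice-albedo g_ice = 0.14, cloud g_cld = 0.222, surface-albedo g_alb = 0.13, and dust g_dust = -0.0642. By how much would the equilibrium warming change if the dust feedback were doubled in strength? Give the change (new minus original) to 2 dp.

-0.67 °C

Original: g = 0.4278, ΔT = 3.8/(1−0.4278) = 6.6410 °C.
With doubled dust: g' = 0.3636, ΔT' = 3.8/(1−0.3636) = 5.9711 °C.
Change = 5.9711 − 6.6410 = -0.67 °C.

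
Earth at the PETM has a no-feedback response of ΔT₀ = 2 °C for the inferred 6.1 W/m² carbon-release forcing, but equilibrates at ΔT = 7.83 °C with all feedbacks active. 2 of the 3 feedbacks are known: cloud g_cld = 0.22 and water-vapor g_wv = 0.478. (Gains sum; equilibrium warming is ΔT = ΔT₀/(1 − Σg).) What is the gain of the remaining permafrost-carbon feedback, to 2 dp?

Amplification A = ΔT/ΔT₀ = 7.83/2 = 3.915.
Total gain g = 1 − 1/A = 1 − 1/3.915 = 0.7446.
Known gains sum to 0.22 + 0.478 = 0.698.
g_pf = 0.7446 − 0.698 = 0.05.

0.05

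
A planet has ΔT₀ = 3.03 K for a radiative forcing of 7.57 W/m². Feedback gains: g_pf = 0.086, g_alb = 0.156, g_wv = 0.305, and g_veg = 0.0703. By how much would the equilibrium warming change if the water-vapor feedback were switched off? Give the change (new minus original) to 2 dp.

-3.51 K

Original: g = 0.6173, ΔT = 3.03/(1−0.6173) = 7.9174 K.
Without water-vapor: g' = 0.3123, ΔT' = 3.03/(1−0.3123) = 4.4060 K.
Change = 4.4060 − 7.9174 = -3.51 K.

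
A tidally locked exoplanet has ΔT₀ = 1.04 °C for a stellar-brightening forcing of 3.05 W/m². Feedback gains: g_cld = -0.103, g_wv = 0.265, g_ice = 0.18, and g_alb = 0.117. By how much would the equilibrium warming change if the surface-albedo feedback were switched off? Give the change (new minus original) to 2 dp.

Original: g = 0.459, ΔT = 1.04/(1−0.459) = 1.9224 °C.
Without surface-albedo: g' = 0.342, ΔT' = 1.04/(1−0.342) = 1.5805 °C.
Change = 1.5805 − 1.9224 = -0.34 °C.

-0.34 °C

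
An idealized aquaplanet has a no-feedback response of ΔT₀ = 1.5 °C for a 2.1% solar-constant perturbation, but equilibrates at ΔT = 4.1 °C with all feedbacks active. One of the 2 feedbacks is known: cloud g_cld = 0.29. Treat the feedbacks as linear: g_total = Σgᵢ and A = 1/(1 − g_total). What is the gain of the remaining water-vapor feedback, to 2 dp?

Amplification A = ΔT/ΔT₀ = 4.1/1.5 = 2.733.
Total gain g = 1 − 1/A = 1 − 1/2.733 = 0.6341.
The known gain is 0.29.
g_wv = 0.6341 − 0.29 = 0.34.

0.34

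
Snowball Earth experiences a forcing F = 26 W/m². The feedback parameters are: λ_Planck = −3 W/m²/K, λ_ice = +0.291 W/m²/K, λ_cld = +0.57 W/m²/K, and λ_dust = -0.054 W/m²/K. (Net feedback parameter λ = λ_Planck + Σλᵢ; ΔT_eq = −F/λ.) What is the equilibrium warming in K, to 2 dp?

Net feedback parameter λ = (−3) + (+0.291) + (+0.57) + (-0.054) = -2.193 W/m²/K.
ΔT = −F/λ = −26/(-2.193) = 11.86 K.

11.86 K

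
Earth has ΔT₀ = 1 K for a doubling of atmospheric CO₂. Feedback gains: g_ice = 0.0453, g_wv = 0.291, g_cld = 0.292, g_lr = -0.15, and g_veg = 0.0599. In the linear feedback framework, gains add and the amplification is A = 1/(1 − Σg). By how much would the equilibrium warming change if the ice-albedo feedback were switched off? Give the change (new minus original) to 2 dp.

-0.19 K

Original: g = 0.5382, ΔT = 1/(1−0.5382) = 2.1654 K.
Without ice-albedo: g' = 0.4929, ΔT' = 1/(1−0.4929) = 1.9720 K.
Change = 1.9720 − 2.1654 = -0.19 K.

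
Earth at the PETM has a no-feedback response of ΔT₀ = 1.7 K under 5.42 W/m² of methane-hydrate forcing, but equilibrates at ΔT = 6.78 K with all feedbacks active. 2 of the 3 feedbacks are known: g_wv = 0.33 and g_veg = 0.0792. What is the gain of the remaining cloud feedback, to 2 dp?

Amplification A = ΔT/ΔT₀ = 6.78/1.7 = 3.988.
Total gain g = 1 − 1/A = 1 − 1/3.988 = 0.7492.
Known gains sum to 0.33 + 0.0792 = 0.4092.
g_cld = 0.7492 − 0.4092 = 0.34.

0.34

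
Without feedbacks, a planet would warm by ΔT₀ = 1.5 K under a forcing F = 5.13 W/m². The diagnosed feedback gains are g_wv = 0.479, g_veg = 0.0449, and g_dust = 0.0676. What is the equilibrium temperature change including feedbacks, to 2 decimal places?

3.67 K

Total gain g = 0.479 + 0.0449 + 0.0676 = 0.5915.
Amplification A = 1/(1 − 0.5915) = 2.448.
ΔT = 1.5 × 2.448 = 3.67 K.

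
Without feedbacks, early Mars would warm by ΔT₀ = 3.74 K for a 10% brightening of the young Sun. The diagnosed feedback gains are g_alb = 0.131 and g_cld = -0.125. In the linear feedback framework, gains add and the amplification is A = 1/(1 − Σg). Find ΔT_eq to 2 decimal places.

Total gain g = 0.131 − 0.125 = 0.006.
Amplification A = 1/(1 − 0.006) = 1.006.
ΔT = 3.74 × 1.006 = 3.76 K.

3.76 K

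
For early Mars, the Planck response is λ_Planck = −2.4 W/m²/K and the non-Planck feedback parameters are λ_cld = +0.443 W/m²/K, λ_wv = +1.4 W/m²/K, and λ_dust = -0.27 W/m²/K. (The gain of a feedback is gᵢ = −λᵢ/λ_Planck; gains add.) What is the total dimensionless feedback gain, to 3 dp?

0.655

Convert to gains: g_cld = 0.443/2.4 = 0.1846; g_wv = 1.4/2.4 = 0.5833; g_dust = -0.27/2.4 = -0.1125.
Total gain g = 0.6554.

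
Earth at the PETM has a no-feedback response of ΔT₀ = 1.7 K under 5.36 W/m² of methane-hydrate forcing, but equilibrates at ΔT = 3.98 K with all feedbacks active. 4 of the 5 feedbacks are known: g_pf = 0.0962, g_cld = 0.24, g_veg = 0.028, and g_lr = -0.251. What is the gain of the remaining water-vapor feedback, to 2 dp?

Amplification A = ΔT/ΔT₀ = 3.98/1.7 = 2.341.
Total gain g = 1 − 1/A = 1 − 1/2.341 = 0.5728.
Known gains sum to 0.0962 + 0.24 + 0.028 − 0.251 = 0.1132.
g_wv = 0.5728 − 0.1132 = 0.46.

0.46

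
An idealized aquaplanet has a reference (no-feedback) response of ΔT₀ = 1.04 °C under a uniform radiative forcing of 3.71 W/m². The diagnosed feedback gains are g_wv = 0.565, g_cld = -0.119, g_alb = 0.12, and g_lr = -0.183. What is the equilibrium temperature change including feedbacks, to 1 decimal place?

1.7 °C

Total gain g = 0.565 − 0.119 + 0.12 − 0.183 = 0.383.
Amplification A = 1/(1 − 0.383) = 1.621.
ΔT = 1.04 × 1.621 = 1.7 °C.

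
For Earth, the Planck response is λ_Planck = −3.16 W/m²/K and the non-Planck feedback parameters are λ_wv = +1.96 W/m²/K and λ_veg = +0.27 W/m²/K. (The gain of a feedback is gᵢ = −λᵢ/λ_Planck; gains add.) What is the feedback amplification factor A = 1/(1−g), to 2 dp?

Convert to gains: g_wv = 1.96/3.16 = 0.6203; g_veg = 0.27/3.16 = 0.08544.
Total gain g = 0.70574.
A = 1/(1 − 0.70574) = 3.40.

3.40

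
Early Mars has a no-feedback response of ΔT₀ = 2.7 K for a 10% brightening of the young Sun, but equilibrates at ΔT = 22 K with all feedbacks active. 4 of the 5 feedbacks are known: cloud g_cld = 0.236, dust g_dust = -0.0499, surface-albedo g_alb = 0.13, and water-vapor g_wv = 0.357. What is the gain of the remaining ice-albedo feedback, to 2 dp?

Amplification A = ΔT/ΔT₀ = 22/2.7 = 8.148.
Total gain g = 1 − 1/A = 1 − 1/8.148 = 0.8773.
Known gains sum to 0.236 − 0.0499 + 0.13 + 0.357 = 0.6731.
g_ice = 0.8773 − 0.6731 = 0.20.

0.20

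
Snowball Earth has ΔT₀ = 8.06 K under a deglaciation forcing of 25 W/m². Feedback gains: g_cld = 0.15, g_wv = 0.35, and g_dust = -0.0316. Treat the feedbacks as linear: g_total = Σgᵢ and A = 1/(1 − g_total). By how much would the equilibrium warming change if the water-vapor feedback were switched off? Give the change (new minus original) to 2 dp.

Original: g = 0.4684, ΔT = 8.06/(1−0.4684) = 15.1618 K.
Without water-vapor: g' = 0.1184, ΔT' = 8.06/(1−0.1184) = 9.1425 K.
Change = 9.1425 − 15.1618 = -6.02 K.

-6.02 K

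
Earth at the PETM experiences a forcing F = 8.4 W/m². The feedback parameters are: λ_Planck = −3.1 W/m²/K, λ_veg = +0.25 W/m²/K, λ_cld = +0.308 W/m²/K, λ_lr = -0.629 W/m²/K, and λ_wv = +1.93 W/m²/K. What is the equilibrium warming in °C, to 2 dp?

Net feedback parameter λ = (−3.1) + (+0.25) + (+0.308) + (-0.629) + (+1.93) = -1.241 W/m²/K.
ΔT = −F/λ = −8.4/(-1.241) = 6.77 °C.

6.77 °C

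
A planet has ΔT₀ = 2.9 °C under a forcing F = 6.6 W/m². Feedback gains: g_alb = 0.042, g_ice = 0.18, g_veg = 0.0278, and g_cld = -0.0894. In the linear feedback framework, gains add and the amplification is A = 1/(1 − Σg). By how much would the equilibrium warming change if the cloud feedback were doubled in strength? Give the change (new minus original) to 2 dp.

-0.33 °C

Original: g = 0.1604, ΔT = 2.9/(1−0.1604) = 3.4540 °C.
With doubled cloud: g' = 0.071, ΔT' = 2.9/(1−0.071) = 3.1216 °C.
Change = 3.1216 − 3.4540 = -0.33 °C.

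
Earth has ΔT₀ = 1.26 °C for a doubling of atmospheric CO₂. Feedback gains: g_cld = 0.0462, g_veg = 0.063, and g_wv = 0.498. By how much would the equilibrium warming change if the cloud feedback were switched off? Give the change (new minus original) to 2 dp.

-0.34 °C

Original: g = 0.6072, ΔT = 1.26/(1−0.6072) = 3.2077 °C.
Without cloud: g' = 0.561, ΔT' = 1.26/(1−0.561) = 2.8702 °C.
Change = 2.8702 − 3.2077 = -0.34 °C.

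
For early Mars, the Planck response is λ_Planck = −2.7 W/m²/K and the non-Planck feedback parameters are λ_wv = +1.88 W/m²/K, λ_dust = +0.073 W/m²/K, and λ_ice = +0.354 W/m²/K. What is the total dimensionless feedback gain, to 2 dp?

Convert to gains: g_wv = 1.88/2.7 = 0.6963; g_dust = 0.073/2.7 = 0.02704; g_ice = 0.354/2.7 = 0.1311.
Total gain g = 0.85444.

0.85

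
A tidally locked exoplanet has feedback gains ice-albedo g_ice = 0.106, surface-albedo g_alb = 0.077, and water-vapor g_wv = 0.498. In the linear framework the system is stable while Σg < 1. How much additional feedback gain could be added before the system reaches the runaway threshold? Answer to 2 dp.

0.32

Current total gain = 0.106 + 0.077 + 0.498 = 0.681.
Margin to runaway = 1 − 0.681 = 0.32.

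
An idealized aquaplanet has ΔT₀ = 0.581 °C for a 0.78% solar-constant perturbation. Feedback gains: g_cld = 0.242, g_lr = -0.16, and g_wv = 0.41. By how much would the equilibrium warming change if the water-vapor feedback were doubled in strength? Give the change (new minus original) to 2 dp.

Original: g = 0.492, ΔT = 0.581/(1−0.492) = 1.1437 °C.
With doubled water-vapor: g' = 0.902, ΔT' = 0.581/(1−0.902) = 5.9286 °C.
Change = 5.9286 − 1.1437 = 4.78 °C.

4.78 °C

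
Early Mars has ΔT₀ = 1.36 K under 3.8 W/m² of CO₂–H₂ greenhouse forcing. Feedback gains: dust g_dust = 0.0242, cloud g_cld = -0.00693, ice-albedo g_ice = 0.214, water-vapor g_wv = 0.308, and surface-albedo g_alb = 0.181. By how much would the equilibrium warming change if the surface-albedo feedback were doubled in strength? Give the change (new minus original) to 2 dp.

8.91 K

Original: g = 0.72027, ΔT = 1.36/(1−0.72027) = 4.8618 K.
With doubled surface-albedo: g' = 0.90127, ΔT' = 1.36/(1−0.90127) = 13.7749 K.
Change = 13.7749 − 4.8618 = 8.91 K.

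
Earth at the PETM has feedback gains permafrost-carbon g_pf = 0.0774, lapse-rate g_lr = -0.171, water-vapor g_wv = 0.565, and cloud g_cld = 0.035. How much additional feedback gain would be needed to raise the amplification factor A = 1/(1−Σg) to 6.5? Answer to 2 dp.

0.34

Current total gain = 0.5064.
Target gain for A = 6.5: g* = 1 − 1/6.5 = 0.8462.
Additional gain needed = 0.8462 − 0.5064 = 0.34.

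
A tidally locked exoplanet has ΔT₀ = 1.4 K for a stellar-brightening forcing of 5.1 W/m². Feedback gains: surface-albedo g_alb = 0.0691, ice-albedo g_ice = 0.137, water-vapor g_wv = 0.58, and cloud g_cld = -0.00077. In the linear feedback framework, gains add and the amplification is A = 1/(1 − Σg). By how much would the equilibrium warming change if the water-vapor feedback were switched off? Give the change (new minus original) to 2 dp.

-4.76 K

Original: g = 0.78533, ΔT = 1.4/(1−0.78533) = 6.5216 K.
Without water-vapor: g' = 0.20533, ΔT' = 1.4/(1−0.20533) = 1.7617 K.
Change = 1.7617 − 6.5216 = -4.76 K.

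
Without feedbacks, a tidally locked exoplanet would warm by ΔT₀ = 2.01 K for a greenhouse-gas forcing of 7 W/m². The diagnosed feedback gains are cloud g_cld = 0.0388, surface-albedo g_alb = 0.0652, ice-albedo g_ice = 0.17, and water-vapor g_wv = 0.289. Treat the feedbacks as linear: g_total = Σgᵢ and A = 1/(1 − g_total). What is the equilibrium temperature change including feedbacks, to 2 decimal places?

Total gain g = 0.0388 + 0.0652 + 0.17 + 0.289 = 0.563.
Amplification A = 1/(1 − 0.563) = 2.288.
ΔT = 2.01 × 2.288 = 4.60 K.

4.60 K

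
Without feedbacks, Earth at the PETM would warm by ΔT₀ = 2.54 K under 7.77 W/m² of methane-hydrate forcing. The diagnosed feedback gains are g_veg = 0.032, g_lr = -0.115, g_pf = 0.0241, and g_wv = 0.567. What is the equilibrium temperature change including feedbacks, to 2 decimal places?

Total gain g = 0.032 − 0.115 + 0.0241 + 0.567 = 0.5081.
Amplification A = 1/(1 − 0.5081) = 2.033.
ΔT = 2.54 × 2.033 = 5.16 K.

5.16 K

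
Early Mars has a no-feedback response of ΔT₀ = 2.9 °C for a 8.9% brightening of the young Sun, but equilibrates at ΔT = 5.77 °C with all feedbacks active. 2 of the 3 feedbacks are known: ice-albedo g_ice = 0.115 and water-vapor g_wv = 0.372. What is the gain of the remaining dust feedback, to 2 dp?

Amplification A = ΔT/ΔT₀ = 5.77/2.9 = 1.99.
Total gain g = 1 − 1/A = 1 − 1/1.99 = 0.4975.
Known gains sum to 0.115 + 0.372 = 0.487.
g_dust = 0.4975 − 0.487 = 0.01.

0.01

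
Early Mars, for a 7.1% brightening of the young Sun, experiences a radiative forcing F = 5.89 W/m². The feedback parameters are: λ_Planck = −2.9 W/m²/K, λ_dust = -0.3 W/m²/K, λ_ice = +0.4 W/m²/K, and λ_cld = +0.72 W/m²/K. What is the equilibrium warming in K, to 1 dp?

2.8 K

Net feedback parameter λ = (−2.9) + (-0.3) + (+0.4) + (+0.72) = -2.08 W/m²/K.
ΔT = −F/λ = −5.89/(-2.08) = 2.8 K.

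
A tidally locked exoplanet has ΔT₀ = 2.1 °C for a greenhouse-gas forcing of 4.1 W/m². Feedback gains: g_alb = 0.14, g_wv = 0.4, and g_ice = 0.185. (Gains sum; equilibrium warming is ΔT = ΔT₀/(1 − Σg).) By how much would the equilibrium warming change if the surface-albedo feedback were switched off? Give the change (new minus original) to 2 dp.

Original: g = 0.725, ΔT = 2.1/(1−0.725) = 7.6364 °C.
Without surface-albedo: g' = 0.585, ΔT' = 2.1/(1−0.585) = 5.0602 °C.
Change = 5.0602 − 7.6364 = -2.58 °C.

-2.58 °C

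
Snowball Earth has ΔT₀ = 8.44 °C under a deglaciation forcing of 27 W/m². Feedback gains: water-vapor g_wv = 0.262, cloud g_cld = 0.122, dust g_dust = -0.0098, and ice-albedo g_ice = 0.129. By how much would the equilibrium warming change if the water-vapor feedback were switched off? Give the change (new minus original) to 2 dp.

-5.87 °C

Original: g = 0.5032, ΔT = 8.44/(1−0.5032) = 16.9887 °C.
Without water-vapor: g' = 0.2412, ΔT' = 8.44/(1−0.2412) = 11.1228 °C.
Change = 11.1228 − 16.9887 = -5.87 °C.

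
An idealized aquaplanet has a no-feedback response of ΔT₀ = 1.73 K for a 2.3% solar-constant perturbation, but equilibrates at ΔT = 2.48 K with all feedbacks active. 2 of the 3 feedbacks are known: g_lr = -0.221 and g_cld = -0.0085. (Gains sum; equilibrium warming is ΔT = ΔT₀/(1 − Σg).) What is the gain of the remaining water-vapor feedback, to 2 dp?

Amplification A = ΔT/ΔT₀ = 2.48/1.73 = 1.434.
Total gain g = 1 − 1/A = 1 − 1/1.434 = 0.3026.
Known gains sum to -0.221 − 0.0085 = -0.2295.
g_wv = 0.3026 + 0.2295 = 0.53.

0.53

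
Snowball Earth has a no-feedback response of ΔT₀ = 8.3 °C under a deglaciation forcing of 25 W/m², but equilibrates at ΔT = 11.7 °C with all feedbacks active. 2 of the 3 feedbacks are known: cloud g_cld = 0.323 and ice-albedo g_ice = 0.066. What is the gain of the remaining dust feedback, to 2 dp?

Amplification A = ΔT/ΔT₀ = 11.7/8.3 = 1.41.
Total gain g = 1 − 1/A = 1 − 1/1.41 = 0.2908.
Known gains sum to 0.323 + 0.066 = 0.389.
g_dust = 0.2908 − 0.389 = -0.10.

-0.10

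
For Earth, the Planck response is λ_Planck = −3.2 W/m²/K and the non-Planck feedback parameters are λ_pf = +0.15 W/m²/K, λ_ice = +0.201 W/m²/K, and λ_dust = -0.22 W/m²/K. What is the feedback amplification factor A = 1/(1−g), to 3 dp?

Convert to gains: g_pf = 0.15/3.2 = 0.04687; g_ice = 0.201/3.2 = 0.06281; g_dust = -0.22/3.2 = -0.06875.
Total gain g = 0.04093.
A = 1/(1 − 0.04093) = 1.043.

1.043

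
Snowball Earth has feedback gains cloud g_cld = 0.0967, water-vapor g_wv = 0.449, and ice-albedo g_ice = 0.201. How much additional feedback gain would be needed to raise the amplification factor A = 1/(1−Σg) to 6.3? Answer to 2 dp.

0.09

Current total gain = 0.7467.
Target gain for A = 6.3: g* = 1 − 1/6.3 = 0.8413.
Additional gain needed = 0.8413 − 0.7467 = 0.09.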